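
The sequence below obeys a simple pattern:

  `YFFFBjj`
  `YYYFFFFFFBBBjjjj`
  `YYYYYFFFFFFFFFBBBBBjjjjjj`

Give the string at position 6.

YYYYYYYYYYYFFFFFFFFFFFFFFFFFFBBBBBBBBBBBjjjjjjjjjjjj

The n-th term is 2n-1 Y's then 3n F's then 2n-1 B's then 2n j's (n = 1, 2, …).
Setting n = 6 gives 11, 18, 11, 12 characters in each block.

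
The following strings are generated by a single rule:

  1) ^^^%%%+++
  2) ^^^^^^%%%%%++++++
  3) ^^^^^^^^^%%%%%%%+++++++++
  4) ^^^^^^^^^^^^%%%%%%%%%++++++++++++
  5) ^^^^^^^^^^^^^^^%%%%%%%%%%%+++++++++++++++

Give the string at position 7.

The n-th term is 3n ^'s then 2n+1 %'s then 3n +'s (n = 1, 2, …).
For term 7, n = 7, so the run lengths are 21, 15, 21.

^^^^^^^^^^^^^^^^^^^^^%%%%%%%%%%%%%%%+++++++++++++++++++++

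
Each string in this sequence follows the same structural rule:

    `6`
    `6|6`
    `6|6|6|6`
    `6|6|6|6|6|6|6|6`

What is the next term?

6|6|6|6|6|6|6|6|6|6|6|6|6|6|6|6

Each string is two copies of the previous one joined by '|'.
So the next term is two copies of 6|6|6|6|6|6|6|6 with '|' between the halves.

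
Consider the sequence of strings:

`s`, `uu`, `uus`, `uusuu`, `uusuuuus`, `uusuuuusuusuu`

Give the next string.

uusuuuusuusuuuusuuuus

This is a Fibonacci-style word recurrence s(k) = s(k−1)·s(k−2): e.g. uu·s = uus.
Continuing: uusuuuusuusuu · uusuuuus gives term 7.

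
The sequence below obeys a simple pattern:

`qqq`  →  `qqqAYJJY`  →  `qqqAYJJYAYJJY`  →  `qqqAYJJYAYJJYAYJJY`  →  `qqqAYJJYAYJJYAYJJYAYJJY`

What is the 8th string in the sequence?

qqqAYJJYAYJJYAYJJYAYJJYAYJJYAYJJYAYJJY

Each term is the previous one with AYJJY appended.
From qqqAYJJYAYJJYAYJJYAYJJY, 3 further steps: qqqAYJJYAYJJYAYJJYAYJJY → qqqAYJJYAYJJYAYJJYAYJJYAYJJY → qqqAYJJYAYJJYAYJJYAYJJYAYJJYAYJJY → (answer).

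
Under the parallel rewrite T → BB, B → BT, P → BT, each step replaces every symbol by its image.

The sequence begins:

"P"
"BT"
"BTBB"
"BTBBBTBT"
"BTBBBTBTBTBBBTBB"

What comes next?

φ(BTBBBTBTBTBBBTBB) expands symbol-by-symbol to BT BB BT BT BT BB BT BB BT BB BT BT BT BB BT BT; joining the 16 pieces gives the next term.

BTBBBTBTBTBBBTBBBTBBBTBTBTBBBTBT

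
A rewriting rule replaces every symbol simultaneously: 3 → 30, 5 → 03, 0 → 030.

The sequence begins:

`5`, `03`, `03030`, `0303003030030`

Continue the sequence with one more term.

φ(0303003030030) expands symbol-by-symbol to 030 30 030 30 030 030 30 030 30 030 030 30 030; joining the 13 pieces gives the next term.

0303003030030030300303003003030030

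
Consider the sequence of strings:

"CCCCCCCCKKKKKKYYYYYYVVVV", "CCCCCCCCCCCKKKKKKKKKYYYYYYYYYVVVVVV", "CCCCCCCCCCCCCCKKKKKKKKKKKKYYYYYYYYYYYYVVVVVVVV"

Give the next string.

Each string has the form C^{3n+2} K^{3n} Y^{3n} V^{2n}, where the shown terms are n = 2, 3, 4.
At n = 5 the blocks have lengths 17, 15, 15, 10.

CCCCCCCCCCCCCCCCCKKKKKKKKKKKKKKKYYYYYYYYYYYYYYYVVVVVVVVVV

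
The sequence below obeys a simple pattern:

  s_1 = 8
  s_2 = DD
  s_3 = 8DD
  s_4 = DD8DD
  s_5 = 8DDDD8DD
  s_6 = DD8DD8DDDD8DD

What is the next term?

This is a Fibonacci-style word recurrence s(k) = s(k−2)·s(k−1): e.g. 8·DD = 8DD.
The next term joins 8DDDD8DD and DD8DD8DDDD8DD.

8DDDD8DDDD8DD8DDDD8DD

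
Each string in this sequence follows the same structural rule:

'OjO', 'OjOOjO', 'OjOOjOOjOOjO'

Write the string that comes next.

OjOOjOOjOOjOOjOOjOOjOOjO

s(k+1) = s(k)·s(k) — each term doubles the last.
One more doubling of OjOOjOOjOOjO gives the answer.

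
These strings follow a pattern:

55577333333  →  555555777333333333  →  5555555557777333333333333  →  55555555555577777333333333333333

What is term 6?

5555555555555555557777777333333333333333333333

Term n consists of 3n 5's, followed by n+1 7's, followed by 3n+3 3's (n = 1, 2, …).
For term 6, n = 6, so the run lengths are 18, 7, 21.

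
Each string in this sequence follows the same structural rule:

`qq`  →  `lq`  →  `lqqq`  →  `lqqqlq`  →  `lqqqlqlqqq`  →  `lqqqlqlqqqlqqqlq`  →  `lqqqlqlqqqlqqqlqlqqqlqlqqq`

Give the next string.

lqqqlqlqqqlqqqlqlqqqlqlqqqlqqqlqlqqqlqqqlq

This is a Fibonacci-style word recurrence s(k) = s(k−1)·s(k−2): e.g. lq·qq = lqqq.
So term 8 is lqqqlqlqqqlqqqlqlqqqlqlqqq·lqqqlqlqqqlqqqlq.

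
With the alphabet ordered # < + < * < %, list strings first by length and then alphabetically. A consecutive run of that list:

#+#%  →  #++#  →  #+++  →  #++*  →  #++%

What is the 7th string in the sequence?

#+*+

Advancing 2 positions from #++% through #++% → #+*# reaches term 7.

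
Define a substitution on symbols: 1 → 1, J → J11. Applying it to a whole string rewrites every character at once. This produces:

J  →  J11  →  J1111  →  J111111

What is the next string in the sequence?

Rewriting each symbol of J111111: J→J11, 1→1, 1→1, 1→1, 1→1, 1→1, 1→1, which concatenates to J11 1 1 1 1 1 1.

J11111111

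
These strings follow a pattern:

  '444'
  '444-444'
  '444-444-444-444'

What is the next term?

s(k+1) = s(k)·-·s(k) — each term doubles the last with '-' between the halves.
Doubling 444-444-444-444 with '-' between the halves:

444-444-444-444-444-444-444-444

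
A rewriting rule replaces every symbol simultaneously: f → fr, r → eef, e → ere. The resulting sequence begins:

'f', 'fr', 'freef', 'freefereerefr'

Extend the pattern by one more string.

freefereerefrereeefereereeeferefreef

φ(freefereerefr) expands symbol-by-symbol to fr eef ere ere fr ere eef ere ere eef ere fr eef; joining the 13 pieces gives the next term.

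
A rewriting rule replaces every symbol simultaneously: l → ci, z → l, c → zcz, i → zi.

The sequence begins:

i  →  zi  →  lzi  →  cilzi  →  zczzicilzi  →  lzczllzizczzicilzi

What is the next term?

cilzczlcicilzilzczllzizczzicilzi

Applying the rule to each of the 18 symbols of lzczllzizczzicilzi gives the pieces ci l zcz l ci ci l zi l zcz l l zi zcz zi ci l zi, which concatenate to the answer.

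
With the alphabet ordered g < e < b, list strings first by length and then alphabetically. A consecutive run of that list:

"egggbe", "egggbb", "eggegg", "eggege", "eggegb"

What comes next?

The successor of eggegb increments the rightmost position that isn't already b and resets every position after it to g.

eggeeg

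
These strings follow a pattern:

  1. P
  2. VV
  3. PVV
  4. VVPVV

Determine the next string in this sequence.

PVVVVPVV

From term 3 onward, concatenate the second-to-last term with the last: P·VV = PVV, VV·PVV = VVPVV, …
So term 5 is PVV·VVPVV.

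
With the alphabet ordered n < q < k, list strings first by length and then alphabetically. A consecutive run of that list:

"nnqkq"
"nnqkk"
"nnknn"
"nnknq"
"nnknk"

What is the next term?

Find the rightmost character of nnknk below k, bump it to the next letter, and reset everything to its right to n.

nnkqn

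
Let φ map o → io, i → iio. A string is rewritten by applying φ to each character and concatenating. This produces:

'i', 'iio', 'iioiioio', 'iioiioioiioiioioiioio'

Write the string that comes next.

Replace each of the 21 characters of iioiioioiioiioioiioio in place — iio iio io iio iio io iio io iio iio io iio iio io iio io iio iio io iio io — and concatenate.

iioiioioiioiioioiioioiioiioioiioiioioiioioiioiioioiioio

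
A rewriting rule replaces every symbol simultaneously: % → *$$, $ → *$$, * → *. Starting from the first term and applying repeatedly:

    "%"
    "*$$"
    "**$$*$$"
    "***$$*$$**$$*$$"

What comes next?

Rewriting the 15 symbols of ***$$*$$**$$*$$ one by one yields * * * *$$ *$$ * *$$ *$$ * * *$$ *$$ * *$$ *$$; concatenated:

****$$*$$**$$*$$***$$*$$**$$*$$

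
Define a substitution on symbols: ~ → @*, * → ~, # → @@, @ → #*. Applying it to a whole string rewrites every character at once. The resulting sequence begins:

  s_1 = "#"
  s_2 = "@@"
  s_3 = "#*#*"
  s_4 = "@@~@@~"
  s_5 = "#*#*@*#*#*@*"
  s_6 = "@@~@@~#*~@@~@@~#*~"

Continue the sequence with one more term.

Applying the rule to each of the 18 symbols of @@~@@~#*~@@~@@~#*~ gives the pieces #* #* @* #* #* @* @@ ~ @* #* #* @* #* #* @* @@ ~ @*, which concatenate to the answer.

#*#*@*#*#*@*@@~@*#*#*@*#*#*@*@@~@*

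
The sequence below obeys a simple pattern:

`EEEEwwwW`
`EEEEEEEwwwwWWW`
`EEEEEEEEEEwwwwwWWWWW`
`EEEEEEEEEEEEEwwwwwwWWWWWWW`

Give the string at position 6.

Each string has the form E^{3n+1} w^{n+2} W^{2n-1} (n = 1, 2, …).
For term 6, n = 6, so the run lengths are 19, 8, 11.

EEEEEEEEEEEEEEEEEEEwwwwwwwwWWWWWWWWWWW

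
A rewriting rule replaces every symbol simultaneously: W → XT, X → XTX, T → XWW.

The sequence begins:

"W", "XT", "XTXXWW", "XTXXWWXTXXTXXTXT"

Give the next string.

Rewriting the 16 symbols of XTXXWWXTXXTXXTXT one by one yields XTX XWW XTX XTX XT XT XTX XWW XTX XTX XWW XTX XTX XWW XTX XWW; concatenated:

XTXXWWXTXXTXXTXTXTXXWWXTXXTXXWWXTXXTXXWWXTXXWW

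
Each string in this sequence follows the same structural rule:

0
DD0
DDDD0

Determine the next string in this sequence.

DDDDDD0

Each term is the previous one with DD prepended.
So the next term is DD·DDDD0.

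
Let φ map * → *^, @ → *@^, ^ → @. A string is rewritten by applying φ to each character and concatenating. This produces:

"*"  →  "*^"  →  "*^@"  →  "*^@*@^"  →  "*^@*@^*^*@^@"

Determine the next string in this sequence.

*^@*@^*^*@^@*^@*^*@^@*@^

Expanding *^@*@^*^*@^@: *→*^, ^→@, @→*@^, *→*^, @→*@^, ^→@, *→*^, ^→@, *→*^, @→*@^, ^→@, @→*@^. Concatenated: *^ @ *@^ *^ *@^ @ *^ @ *^ *@^ @ *@^.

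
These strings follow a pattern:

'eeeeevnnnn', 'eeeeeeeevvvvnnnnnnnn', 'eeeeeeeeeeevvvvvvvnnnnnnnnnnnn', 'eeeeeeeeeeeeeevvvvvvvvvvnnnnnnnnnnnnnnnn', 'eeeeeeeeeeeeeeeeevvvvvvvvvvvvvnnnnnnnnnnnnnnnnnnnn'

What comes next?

Term n consists of 3n+2 e's, followed by 3n-2 v's, followed by 4n n's (n = 1, 2, …).
At n = 6 the blocks have lengths 20, 16, 24.

eeeeeeeeeeeeeeeeeeeevvvvvvvvvvvvvvvvnnnnnnnnnnnnnnnnnnnnnnnn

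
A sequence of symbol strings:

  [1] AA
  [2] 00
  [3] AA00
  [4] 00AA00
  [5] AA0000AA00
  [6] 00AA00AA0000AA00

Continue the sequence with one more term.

Each term (from the third on) is the two preceding terms concatenated in order: term 3 = AA·00 = AA00.
The next term joins AA0000AA00 and 00AA00AA0000AA00.

AA0000AA0000AA00AA0000AA00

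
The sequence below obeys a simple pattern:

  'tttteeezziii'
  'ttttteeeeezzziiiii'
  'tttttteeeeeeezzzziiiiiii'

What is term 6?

Term n consists of n+2 t's, followed by 2n-1 e's, followed by n z's, followed by 2n-1 i's, where the shown terms are n = 2, 3, 4.
At n = 7 the blocks have lengths 9, 13, 7, 13.

ttttttttteeeeeeeeeeeeezzzzzzziiiiiiiiiiiii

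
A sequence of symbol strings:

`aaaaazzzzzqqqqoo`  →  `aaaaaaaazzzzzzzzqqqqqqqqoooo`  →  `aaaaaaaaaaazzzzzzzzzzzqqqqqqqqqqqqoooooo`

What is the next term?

The n-th term is 3n+2 a's then 3n+2 z's then 4n q's then 2n o's (n = 1, 2, …).
At n = 4 the blocks have lengths 14, 14, 16, 8.

aaaaaaaaaaaaaazzzzzzzzzzzzzzqqqqqqqqqqqqqqqqoooooooo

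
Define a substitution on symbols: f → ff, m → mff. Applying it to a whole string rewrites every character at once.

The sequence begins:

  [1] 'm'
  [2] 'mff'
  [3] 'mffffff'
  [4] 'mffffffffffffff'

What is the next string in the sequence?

mffffffffffffffffffffffffffffff

Applying the rule to each of the 15 symbols of mffffffffffffff gives the pieces mff ff ff ff ff ff ff ff ff ff ff ff ff ff ff, which concatenate to the answer.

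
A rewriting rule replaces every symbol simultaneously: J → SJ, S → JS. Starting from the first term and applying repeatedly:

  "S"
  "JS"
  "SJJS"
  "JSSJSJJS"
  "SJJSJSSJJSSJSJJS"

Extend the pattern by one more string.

JSSJSJJSSJJSJSSJSJJSJSSJJSSJSJJS

φ(SJJSJSSJJSSJSJJS) expands symbol-by-symbol to JS SJ SJ JS SJ JS JS SJ SJ JS JS SJ JS SJ SJ JS; joining the 16 pieces gives the next term.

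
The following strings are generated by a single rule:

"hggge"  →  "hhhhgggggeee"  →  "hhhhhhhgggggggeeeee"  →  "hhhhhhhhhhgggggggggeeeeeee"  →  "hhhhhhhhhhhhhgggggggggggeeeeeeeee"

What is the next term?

Each string has the form h^{3n-2} g^{2n+1} e^{2n-1} (n = 1, 2, …).
At n = 6 the blocks have lengths 16, 13, 11.

hhhhhhhhhhhhhhhhgggggggggggggeeeeeeeeeee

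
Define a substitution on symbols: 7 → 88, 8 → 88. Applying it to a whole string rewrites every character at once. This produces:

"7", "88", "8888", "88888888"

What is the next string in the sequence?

Rewriting each symbol of 88888888: 8→88, 8→88, 8→88, 8→88, 8→88, 8→88, 8→88, 8→88, which concatenates to 88 88 88 88 88 88 88 88.

8888888888888888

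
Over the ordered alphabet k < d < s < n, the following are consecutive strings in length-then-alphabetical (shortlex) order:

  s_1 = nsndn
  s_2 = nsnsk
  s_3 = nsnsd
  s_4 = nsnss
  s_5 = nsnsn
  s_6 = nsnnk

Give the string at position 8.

Stepping forward 2 times from nsnnk: nsnnk → nsnnd, then the target.

nsnns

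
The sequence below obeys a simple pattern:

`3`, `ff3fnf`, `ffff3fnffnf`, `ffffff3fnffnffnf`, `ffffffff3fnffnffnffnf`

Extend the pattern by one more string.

Every step adds ff to the front and fnf to the end of the previous string.
So the next term is ff·ffffffff3fnffnffnffnf·fnf.

ffffffffff3fnffnffnffnffnf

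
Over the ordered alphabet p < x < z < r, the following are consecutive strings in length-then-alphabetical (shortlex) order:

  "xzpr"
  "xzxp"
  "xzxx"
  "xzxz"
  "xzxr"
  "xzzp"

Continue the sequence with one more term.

Find the rightmost character of xzzp below r, bump it to the next letter, and reset everything to its right to p.

xzzx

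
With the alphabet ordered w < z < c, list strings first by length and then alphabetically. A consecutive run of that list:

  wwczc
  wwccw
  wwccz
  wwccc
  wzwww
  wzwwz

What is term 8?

wzwzw

Stepping forward 2 times from wzwwz: wzwwz → wzwwc, then the target.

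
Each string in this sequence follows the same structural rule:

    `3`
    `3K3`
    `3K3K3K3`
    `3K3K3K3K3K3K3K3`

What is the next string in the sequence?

3K3K3K3K3K3K3K3K3K3K3K3K3K3K3K3

Each string is two copies of the previous one joined by 'K'.
One more doubling of 3K3K3K3K3K3K3K3 gives the answer.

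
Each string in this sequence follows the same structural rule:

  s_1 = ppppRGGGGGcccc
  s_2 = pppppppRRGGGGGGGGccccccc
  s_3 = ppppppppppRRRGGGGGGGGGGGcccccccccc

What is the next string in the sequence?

The n-th term is 3n+1 p's then n R's then 3n+2 G's then 3n+1 c's (n = 1, 2, …).
At n = 4 the blocks have lengths 13, 4, 14, 13.

pppppppppppppRRRRGGGGGGGGGGGGGGccccccccccccc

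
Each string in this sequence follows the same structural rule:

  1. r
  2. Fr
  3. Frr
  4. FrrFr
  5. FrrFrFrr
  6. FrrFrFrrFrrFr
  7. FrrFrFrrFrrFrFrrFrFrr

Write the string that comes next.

FrrFrFrrFrrFrFrrFrFrrFrrFrFrrFrrFr

From term 3 onward, concatenate the last term with the second-to-last: Fr·r = Frr, Frr·Fr = FrrFr, …
So term 8 is FrrFrFrrFrrFrFrrFrFrr·FrrFrFrrFrrFr.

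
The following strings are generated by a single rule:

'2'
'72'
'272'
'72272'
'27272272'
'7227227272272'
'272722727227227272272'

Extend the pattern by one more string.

From term 3 onward, concatenate the second-to-last term with the last: 2·72 = 272, 72·272 = 72272, …
The next term joins 7227227272272 and 272722727227227272272.

7227227272272272722727227227272272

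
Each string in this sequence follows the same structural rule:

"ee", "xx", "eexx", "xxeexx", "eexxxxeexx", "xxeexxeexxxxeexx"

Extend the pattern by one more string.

Each term (from the third on) is the two preceding terms concatenated in order: term 3 = ee·xx = eexx.
So term 7 is eexxxxeexx·xxeexxeexxxxeexx.

eexxxxeexxxxeexxeexxxxeexx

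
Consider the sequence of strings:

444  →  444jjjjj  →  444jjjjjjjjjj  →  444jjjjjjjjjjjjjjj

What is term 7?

444jjjjjjjjjjjjjjjjjjjjjjjjjjjjjj

The strings grow by a fixed suffix jjjjj each time.
From 444jjjjjjjjjjjjjjj, 3 further steps: 444jjjjjjjjjjjjjjj → 444jjjjjjjjjjjjjjjjjjjj → 444jjjjjjjjjjjjjjjjjjjjjjjjj → (answer).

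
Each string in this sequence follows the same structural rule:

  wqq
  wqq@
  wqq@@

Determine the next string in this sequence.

Every step adds @ to the end: s(k+1) = s(k)·@.
Applying this once more to wqq@@:

wqq@@@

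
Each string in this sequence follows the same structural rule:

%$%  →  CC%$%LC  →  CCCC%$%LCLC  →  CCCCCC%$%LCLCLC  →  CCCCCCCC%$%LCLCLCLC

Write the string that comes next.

Every step adds CC to the front and LC to the end of the previous string.
Applying this once more to CCCCCCCC%$%LCLCLCLC:

CCCCCCCCCC%$%LCLCLCLCLC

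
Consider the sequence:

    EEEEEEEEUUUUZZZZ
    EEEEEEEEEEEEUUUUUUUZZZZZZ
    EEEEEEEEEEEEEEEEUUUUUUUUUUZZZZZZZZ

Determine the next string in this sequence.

Each string has the form E^{4n} U^{3n-2} Z^{2n}, where the shown terms are n = 2, 3, 4.
Setting n = 5 gives 20, 13, 10 characters in each block.

EEEEEEEEEEEEEEEEEEEEUUUUUUUUUUUUUZZZZZZZZZZ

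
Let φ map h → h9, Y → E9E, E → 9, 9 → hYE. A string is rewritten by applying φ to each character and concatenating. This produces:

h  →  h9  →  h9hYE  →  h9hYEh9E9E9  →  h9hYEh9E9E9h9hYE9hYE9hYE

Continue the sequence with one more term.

Rewriting the 24 symbols of h9hYEh9E9E9h9hYE9hYE9hYE one by one yields h9 hYE h9 E9E 9 h9 hYE 9 hYE 9 hYE h9 hYE h9 E9E 9 hYE h9 E9E 9 hYE h9 E9E 9; concatenated:

h9hYEh9E9E9h9hYE9hYE9hYEh9hYEh9E9E9hYEh9E9E9hYEh9E9E9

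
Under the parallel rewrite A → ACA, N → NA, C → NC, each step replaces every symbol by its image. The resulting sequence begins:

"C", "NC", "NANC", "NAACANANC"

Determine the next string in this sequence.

Expanding NAACANANC: N→NA, A→ACA, A→ACA, C→NC, A→ACA, N→NA, A→ACA, N→NA, C→NC. Concatenated: NA ACA ACA NC ACA NA ACA NA NC.

NAACAACANCACANAACANANC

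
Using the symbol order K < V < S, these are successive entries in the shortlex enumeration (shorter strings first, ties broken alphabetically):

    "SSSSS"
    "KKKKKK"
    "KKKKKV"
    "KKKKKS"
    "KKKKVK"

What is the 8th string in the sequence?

Stepping forward 3 times from KKKKVK: KKKKVK → KKKKVV → KKKKVS, then the target.

KKKKSK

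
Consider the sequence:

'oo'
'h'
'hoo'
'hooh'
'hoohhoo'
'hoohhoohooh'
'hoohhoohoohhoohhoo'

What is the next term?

hoohhoohoohhoohhoohoohhoohooh

From term 3 onward, concatenate the last term with the second-to-last: h·oo = hoo, hoo·h = hooh, …
So term 8 is hoohhoohoohhoohhoo·hoohhoohooh.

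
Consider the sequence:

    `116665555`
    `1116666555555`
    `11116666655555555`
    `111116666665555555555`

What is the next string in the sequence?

Term n consists of n 1's, followed by n+1 6's, followed by 2n 5's, where the shown terms are n = 2, 3, 4, 5.
Setting n = 6 gives 6, 7, 12 characters in each block.

1111116666666555555555555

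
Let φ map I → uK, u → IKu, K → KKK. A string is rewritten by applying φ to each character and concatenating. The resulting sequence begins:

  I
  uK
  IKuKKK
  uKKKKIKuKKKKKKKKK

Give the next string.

IKuKKKKKKKKKKKKuKKKKIKuKKKKKKKKKKKKKKKKKKKKKKKKKKK

Applying the rule to each of the 17 symbols of uKKKKIKuKKKKKKKKK gives the pieces IKu KKK KKK KKK KKK uK KKK IKu KKK KKK KKK KKK KKK KKK KKK KKK KKK, which concatenate to the answer.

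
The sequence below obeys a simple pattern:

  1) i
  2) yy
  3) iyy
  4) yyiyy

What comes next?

Each term (from the third on) is the two preceding terms concatenated in order: term 3 = i·yy = iyy.
The next term joins iyy and yyiyy.

iyyyyiyy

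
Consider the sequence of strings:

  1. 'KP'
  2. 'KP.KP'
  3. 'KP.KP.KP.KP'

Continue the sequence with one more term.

KP.KP.KP.KP.KP.KP.KP.KP

Every step duplicates the string with '.' between the halves.
One more doubling of KP.KP.KP.KP gives the answer.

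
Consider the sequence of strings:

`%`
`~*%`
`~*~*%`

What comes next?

~*~*~*%

Every step adds ~* at the front: s(k+1) = ~*·s(k).
So the next term is ~*·~*~*%.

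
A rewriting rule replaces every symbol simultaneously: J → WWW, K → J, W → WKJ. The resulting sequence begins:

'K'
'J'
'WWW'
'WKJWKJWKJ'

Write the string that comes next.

WKJJWWWWKJJWWWWKJJWWW

Rewriting each symbol of WKJWKJWKJ: W→WKJ, K→J, J→WWW, W→WKJ, K→J, J→WWW, W→WKJ, K→J, J→WWW, which concatenates to WKJ J WWW WKJ J WWW WKJ J WWW.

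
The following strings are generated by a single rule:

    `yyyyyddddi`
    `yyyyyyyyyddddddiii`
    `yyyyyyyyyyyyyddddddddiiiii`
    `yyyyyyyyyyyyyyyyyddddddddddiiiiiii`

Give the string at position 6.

yyyyyyyyyyyyyyyyyyyyyyyyyddddddddddddddiiiiiiiiiii

Term n consists of 4n+1 y's, followed by 2n+2 d's, followed by 2n-1 i's (n = 1, 2, …).
At n = 6 the blocks have lengths 25, 14, 11.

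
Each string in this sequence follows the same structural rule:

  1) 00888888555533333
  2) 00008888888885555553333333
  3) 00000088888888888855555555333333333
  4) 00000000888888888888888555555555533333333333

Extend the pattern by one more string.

Each string has the form 0^{2n-2} 8^{3n} 5^{2n} 3^{2n+1}, where the shown terms are n = 2, 3, 4, 5.
For the next term, n = 6, so the run lengths are 10, 18, 12, 13.

00000000008888888888888888885555555555553333333333333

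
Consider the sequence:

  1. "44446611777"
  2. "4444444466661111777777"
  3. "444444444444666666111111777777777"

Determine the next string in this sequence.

Reading off run lengths: 4 runs 4, 8, 12; 6 runs 2, 4, 6; 1 runs 2, 4, 6; 7 runs 3, 6, 9 — each is linear in n (n = 1, 2, …).
At n = 4 the blocks have lengths 16, 8, 8, 12.

44444444444444446666666611111111777777777777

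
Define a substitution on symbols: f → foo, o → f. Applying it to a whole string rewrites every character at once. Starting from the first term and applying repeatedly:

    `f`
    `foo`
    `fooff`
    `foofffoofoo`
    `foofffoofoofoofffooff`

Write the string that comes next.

Applying the rule to each of the 21 symbols of foofffoofoofoofffooff gives the pieces foo f f foo foo foo f f foo f f foo f f foo foo foo f f foo foo, which concatenate to the answer.

foofffoofoofoofffoofffoofffoofoofoofffoofoo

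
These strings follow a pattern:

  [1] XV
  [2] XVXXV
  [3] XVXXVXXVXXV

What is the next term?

XVXXVXXVXXVXXVXXVXXVXXV

Each string is two copies of the previous one joined by 'X'.
So the next term is two copies of XVXXVXXVXXV with 'X' between the halves.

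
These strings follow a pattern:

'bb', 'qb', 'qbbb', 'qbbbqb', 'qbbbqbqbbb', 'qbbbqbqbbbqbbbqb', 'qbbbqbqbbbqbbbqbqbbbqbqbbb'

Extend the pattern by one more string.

From term 3 onward, concatenate the last term with the second-to-last: qb·bb = qbbb, qbbb·qb = qbbbqb, …
Continuing: qbbbqbqbbbqbbbqbqbbbqbqbbb · qbbbqbqbbbqbbbqb gives term 8.

qbbbqbqbbbqbbbqbqbbbqbqbbbqbbbqbqbbbqbbbqb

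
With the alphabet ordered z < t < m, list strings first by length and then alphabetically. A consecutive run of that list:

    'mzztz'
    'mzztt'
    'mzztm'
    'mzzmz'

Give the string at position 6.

mzzmm

Stepping forward 2 times from mzzmz: mzzmz → mzzmt, then the target.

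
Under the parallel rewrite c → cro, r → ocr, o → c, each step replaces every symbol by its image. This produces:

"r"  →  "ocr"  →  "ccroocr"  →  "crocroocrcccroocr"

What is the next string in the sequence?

croocrccroocrcccroocrcrocrocroocrcccroocr

φ(crocroocrcccroocr) expands symbol-by-symbol to cro ocr c cro ocr c c cro ocr cro cro cro ocr c c cro ocr; joining the 17 pieces gives the next term.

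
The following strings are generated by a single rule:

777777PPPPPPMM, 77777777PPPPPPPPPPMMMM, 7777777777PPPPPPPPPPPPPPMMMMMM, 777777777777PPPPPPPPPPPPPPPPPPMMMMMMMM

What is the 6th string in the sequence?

7777777777777777PPPPPPPPPPPPPPPPPPPPPPPPPPMMMMMMMMMMMM

The n-th term is 2n+2 7's then 4n-2 P's then 2n-2 M's, where the shown terms are n = 2, 3, 4, 5.
For term 6, n = 7, so the run lengths are 16, 26, 12.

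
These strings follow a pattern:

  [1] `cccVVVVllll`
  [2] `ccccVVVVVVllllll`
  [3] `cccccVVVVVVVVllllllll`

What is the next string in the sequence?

The n-th term is n+1 c's then 2n V's then 2n l's, where the shown terms are n = 2, 3, 4.
At n = 5 the blocks have lengths 6, 10, 10.

ccccccVVVVVVVVVVllllllllll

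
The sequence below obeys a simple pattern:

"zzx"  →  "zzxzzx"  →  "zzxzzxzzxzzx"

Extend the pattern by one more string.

Every step duplicates the string.
Doubling zzxzzxzzxzzx:

zzxzzxzzxzzxzzxzzxzzxzzx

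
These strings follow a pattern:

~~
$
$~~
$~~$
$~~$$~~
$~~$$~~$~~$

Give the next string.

$~~$$~~$~~$$~~$$~~

This is a Fibonacci-style word recurrence s(k) = s(k−1)·s(k−2): e.g. $·~~ = $~~.
The next term joins $~~$$~~$~~$ and $~~$$~~.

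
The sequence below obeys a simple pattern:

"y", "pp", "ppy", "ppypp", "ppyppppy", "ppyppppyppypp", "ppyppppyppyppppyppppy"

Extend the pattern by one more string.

ppyppppyppyppppyppppyppyppppyppypp

This is a Fibonacci-style word recurrence s(k) = s(k−1)·s(k−2): e.g. pp·y = ppy.
So term 8 is ppyppppyppyppppyppppy·ppyppppyppypp.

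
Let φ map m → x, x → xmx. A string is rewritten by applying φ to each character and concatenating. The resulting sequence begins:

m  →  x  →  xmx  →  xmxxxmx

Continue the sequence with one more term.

Expanding xmxxxmx: x→xmx, m→x, x→xmx, x→xmx, x→xmx, m→x, x→xmx. Concatenated: xmx x xmx xmx xmx x xmx.

xmxxxmxxmxxmxxxmx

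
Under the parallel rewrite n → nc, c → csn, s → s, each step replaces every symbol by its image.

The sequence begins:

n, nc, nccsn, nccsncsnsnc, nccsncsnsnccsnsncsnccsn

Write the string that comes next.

Replace each of the 23 characters of nccsncsnsnccsnsncsnccsn in place — nc csn csn s nc csn s nc s nc csn csn s nc s nc csn s nc csn csn s nc — and concatenate.

nccsncsnsnccsnsncsnccsncsnsncsnccsnsnccsncsnsnc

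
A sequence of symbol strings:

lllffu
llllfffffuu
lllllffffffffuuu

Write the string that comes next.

llllllfffffffffffuuuu

Term n consists of n+2 l's, followed by 3n-1 f's, followed by n u's (n = 1, 2, …).
At n = 4 the blocks have lengths 6, 11, 4.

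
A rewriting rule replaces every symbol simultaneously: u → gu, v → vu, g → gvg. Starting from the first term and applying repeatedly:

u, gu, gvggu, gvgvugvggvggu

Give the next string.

Rewriting the 13 symbols of gvgvugvggvggu one by one yields gvg vu gvg vu gu gvg vu gvg gvg vu gvg gvg gu; concatenated:

gvgvugvgvugugvgvugvggvgvugvggvggu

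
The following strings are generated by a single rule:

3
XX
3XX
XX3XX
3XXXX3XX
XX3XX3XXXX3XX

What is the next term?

Each term (from the third on) is the two preceding terms concatenated in order: term 3 = 3·XX = 3XX.
The next term joins 3XXXX3XX and XX3XX3XXXX3XX.

3XXXX3XXXX3XX3XXXX3XX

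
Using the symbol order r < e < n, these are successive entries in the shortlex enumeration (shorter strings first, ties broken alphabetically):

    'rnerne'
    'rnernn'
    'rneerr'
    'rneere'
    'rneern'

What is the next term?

The successor of rneern increments the rightmost position that isn't already n and resets every position after it to r.

rneeer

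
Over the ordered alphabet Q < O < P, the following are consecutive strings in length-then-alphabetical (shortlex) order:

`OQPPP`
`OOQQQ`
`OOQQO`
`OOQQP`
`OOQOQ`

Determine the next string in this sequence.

The successor of OOQOQ increments the rightmost position that isn't already P and resets every position after it to Q.

OOQOO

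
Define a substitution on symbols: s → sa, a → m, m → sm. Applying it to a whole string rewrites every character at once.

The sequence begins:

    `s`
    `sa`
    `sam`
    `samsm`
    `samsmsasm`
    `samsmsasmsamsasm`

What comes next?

samsmsasmsamsasmsamsmsamsasm

Replace each of the 16 characters of samsmsasmsamsasm in place — sa m sm sa sm sa m sa sm sa m sm sa m sa sm — and concatenate.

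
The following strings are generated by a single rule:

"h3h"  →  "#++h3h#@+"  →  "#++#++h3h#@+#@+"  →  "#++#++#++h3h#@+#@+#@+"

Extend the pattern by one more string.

#++#++#++#++h3h#@+#@+#@+#@+

Each term wraps the previous one in #++ on the left and #@+ on the right.
One more step from #++#++#++h3h#@+#@+#@+ gives the answer.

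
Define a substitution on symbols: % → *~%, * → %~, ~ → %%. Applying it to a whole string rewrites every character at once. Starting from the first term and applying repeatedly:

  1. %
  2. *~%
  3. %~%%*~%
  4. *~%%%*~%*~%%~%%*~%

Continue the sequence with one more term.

Applying the rule to each of the 18 symbols of *~%%%*~%*~%%~%%*~% gives the pieces %~ %% *~% *~% *~% %~ %% *~% %~ %% *~% *~% %% *~% *~% %~ %% *~%, which concatenate to the answer.

%~%%*~%*~%*~%%~%%*~%%~%%*~%*~%%%*~%*~%%~%%*~%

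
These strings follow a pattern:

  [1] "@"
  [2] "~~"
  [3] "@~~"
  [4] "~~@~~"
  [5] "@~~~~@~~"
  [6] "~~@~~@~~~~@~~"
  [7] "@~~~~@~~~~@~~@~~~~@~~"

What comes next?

From term 3 onward, concatenate the second-to-last term with the last: @·~~ = @~~, ~~·@~~ = ~~@~~, …
The next term joins ~~@~~@~~~~@~~ and @~~~~@~~~~@~~@~~~~@~~.

~~@~~@~~~~@~~@~~~~@~~~~@~~@~~~~@~~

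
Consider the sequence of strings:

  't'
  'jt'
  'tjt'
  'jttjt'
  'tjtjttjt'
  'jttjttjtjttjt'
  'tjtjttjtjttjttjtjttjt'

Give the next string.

jttjttjtjttjttjtjttjtjttjttjtjttjt

This is a Fibonacci-style word recurrence s(k) = s(k−2)·s(k−1): e.g. t·jt = tjt.
The next term joins jttjttjtjttjt and tjtjttjtjttjttjtjttjt.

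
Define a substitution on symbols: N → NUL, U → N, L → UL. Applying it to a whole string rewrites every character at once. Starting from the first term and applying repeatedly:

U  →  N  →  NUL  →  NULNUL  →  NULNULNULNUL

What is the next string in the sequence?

NULNULNULNULNULNULNULNUL

Expanding NULNULNULNUL: N→NUL, U→N, L→UL, N→NUL, U→N, L→UL, N→NUL, U→N, L→UL, N→NUL, U→N, L→UL. Concatenated: NUL N UL NUL N UL NUL N UL NUL N UL.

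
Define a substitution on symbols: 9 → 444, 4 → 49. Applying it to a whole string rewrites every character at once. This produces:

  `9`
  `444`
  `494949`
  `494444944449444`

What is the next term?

Applying the rule to each of the 15 symbols of 494444944449444 gives the pieces 49 444 49 49 49 49 444 49 49 49 49 444 49 49 49, which concatenate to the answer.

494444949494944449494949444494949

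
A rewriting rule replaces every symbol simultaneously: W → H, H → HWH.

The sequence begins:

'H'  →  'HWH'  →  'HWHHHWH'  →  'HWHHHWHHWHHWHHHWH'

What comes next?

HWHHHWHHWHHWHHHWHHWHHHWHHWHHHWHHWHHWHHHWH

Applying the rule to each of the 17 symbols of HWHHHWHHWHHWHHHWH gives the pieces HWH H HWH HWH HWH H HWH HWH H HWH HWH H HWH HWH HWH H HWH, which concatenate to the answer.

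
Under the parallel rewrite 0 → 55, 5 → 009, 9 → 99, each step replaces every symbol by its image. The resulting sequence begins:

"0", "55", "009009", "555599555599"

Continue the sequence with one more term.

Apply φ to 555599555599 symbol by symbol: 5→009, 5→009, 5→009, 5→009, 9→99, 9→99, 5→009, 5→009, 5→009, 5→009, 9→99, 9→99; joined: 009 009 009 009 99 99 009 009 009 009 99 99.

00900900900999990090090090099999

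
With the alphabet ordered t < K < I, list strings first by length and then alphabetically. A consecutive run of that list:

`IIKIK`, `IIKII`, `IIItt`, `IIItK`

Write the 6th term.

IIIKt

Stepping forward 2 times from IIItK: IIItK → IIItI, then the target.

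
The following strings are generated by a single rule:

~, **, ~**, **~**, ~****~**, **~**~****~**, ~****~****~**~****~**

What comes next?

**~**~****~**~****~****~**~****~**

From term 3 onward, concatenate the second-to-last term with the last: ~·** = ~**, **·~** = **~**, …
Continuing: **~**~****~** · ~****~****~**~****~** gives term 8.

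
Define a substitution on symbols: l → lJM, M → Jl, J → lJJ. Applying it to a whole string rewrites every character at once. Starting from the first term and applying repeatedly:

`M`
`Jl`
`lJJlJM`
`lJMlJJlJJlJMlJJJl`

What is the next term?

Replace each of the 17 characters of lJMlJJlJJlJMlJJJl in place — lJM lJJ Jl lJM lJJ lJJ lJM lJJ lJJ lJM lJJ Jl lJM lJJ lJJ lJJ lJM — and concatenate.

lJMlJJJllJMlJJlJJlJMlJJlJJlJMlJJJllJMlJJlJJlJJlJM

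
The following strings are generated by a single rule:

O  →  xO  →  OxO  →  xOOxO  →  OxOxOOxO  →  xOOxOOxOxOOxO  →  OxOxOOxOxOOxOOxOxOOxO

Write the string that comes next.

xOOxOOxOxOOxOOxOxOOxOxOOxOOxOxOOxO

From term 3 onward, concatenate the second-to-last term with the last: O·xO = OxO, xO·OxO = xOOxO, …
The next term joins xOOxOOxOxOOxO and OxOxOOxOxOOxOOxOxOOxO.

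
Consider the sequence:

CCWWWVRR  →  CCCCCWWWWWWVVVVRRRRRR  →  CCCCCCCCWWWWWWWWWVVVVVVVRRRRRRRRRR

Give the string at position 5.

Each string has the form C^{3n-1} W^{3n} V^{3n-2} R^{4n-2} (n = 1, 2, …).
At n = 5 the blocks have lengths 14, 15, 13, 18.

CCCCCCCCCCCCCCWWWWWWWWWWWWWWWVVVVVVVVVVVVVRRRRRRRRRRRRRRRRRR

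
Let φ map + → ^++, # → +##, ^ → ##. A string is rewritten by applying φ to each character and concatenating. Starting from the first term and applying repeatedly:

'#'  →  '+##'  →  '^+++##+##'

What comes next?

Apply φ to ^+++##+## symbol by symbol: ^→##, +→^++, +→^++, +→^++, #→+##, #→+##, +→^++, #→+##, #→+##; joined: ## ^++ ^++ ^++ +## +## ^++ +## +##.

##^++^++^+++##+##^+++##+##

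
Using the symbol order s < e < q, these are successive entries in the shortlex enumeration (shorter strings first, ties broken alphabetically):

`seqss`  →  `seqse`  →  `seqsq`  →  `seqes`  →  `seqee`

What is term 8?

Stepping forward 3 times from seqee: seqee → seqeq → seqqs, then the target.

seqqe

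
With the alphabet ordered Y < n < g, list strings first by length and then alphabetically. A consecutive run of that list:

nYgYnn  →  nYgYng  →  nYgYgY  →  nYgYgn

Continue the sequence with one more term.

nYgYgg

The successor of nYgYgn increments the rightmost position that isn't already g and resets every position after it to Y.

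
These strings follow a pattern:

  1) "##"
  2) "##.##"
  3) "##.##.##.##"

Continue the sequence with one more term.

Every step duplicates the string with '.' between the halves.
Doubling ##.##.##.## with '.' between the halves:

##.##.##.##.##.##.##.##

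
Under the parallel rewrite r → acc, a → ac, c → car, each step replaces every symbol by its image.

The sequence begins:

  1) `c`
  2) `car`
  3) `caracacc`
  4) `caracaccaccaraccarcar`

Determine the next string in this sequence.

Applying the rule to each of the 21 symbols of caracaccaccaraccarcar gives the pieces car ac acc ac car ac car car ac car car ac acc ac car car ac acc car ac acc, which concatenate to the answer.

caracaccaccaraccarcaraccarcaracaccaccarcaracacccaracacc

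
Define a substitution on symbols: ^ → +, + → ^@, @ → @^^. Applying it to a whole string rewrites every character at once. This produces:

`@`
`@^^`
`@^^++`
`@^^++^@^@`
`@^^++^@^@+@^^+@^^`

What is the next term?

Applying the rule to each of the 17 symbols of @^^++^@^@+@^^+@^^ gives the pieces @^^ + + ^@ ^@ + @^^ + @^^ ^@ @^^ + + ^@ @^^ + +, which concatenate to the answer.

@^^++^@^@+@^^+@^^^@@^^++^@@^^++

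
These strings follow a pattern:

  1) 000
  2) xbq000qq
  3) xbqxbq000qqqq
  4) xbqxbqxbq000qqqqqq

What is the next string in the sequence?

Every step adds xbq to the front and qq to the end of the previous string.
Applying this once more to xbqxbqxbq000qqqqqq:

xbqxbqxbqxbq000qqqqqqqq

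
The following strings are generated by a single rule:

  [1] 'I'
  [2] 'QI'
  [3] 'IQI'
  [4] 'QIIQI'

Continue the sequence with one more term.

Each term (from the third on) is the two preceding terms concatenated in order: term 3 = I·QI = IQI.
The next term joins IQI and QIIQI.

IQIQIIQI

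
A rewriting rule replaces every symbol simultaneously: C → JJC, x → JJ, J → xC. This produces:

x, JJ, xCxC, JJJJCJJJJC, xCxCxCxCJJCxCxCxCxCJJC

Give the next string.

JJJJCJJJJCJJJJCJJJJCxCxCJJCJJJJCJJJJCJJJJCJJJJCxCxCJJC

φ(xCxCxCxCJJCxCxCxCxCJJC) expands symbol-by-symbol to JJ JJC JJ JJC JJ JJC JJ JJC xC xC JJC JJ JJC JJ JJC JJ JJC JJ JJC xC xC JJC; joining the 22 pieces gives the next term.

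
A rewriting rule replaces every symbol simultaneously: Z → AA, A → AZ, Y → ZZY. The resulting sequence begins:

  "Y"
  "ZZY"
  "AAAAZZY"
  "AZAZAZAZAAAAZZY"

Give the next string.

AZAAAZAAAZAAAZAAAZAZAZAZAAAAZZY

Replace each of the 15 characters of AZAZAZAZAAAAZZY in place — AZ AA AZ AA AZ AA AZ AA AZ AZ AZ AZ AA AA ZZY — and concatenate.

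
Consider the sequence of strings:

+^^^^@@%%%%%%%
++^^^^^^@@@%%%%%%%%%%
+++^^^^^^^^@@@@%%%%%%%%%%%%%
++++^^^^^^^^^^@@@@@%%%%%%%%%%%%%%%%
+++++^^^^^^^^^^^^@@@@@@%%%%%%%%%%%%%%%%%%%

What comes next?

Each string has the form +^{n-1} ^^{2n} @^{n} %^{3n+1}, where the shown terms are n = 2, 3, 4, 5, 6.
Setting n = 7 gives 6, 14, 7, 22 characters in each block.

++++++^^^^^^^^^^^^^^@@@@@@@%%%%%%%%%%%%%%%%%%%%%%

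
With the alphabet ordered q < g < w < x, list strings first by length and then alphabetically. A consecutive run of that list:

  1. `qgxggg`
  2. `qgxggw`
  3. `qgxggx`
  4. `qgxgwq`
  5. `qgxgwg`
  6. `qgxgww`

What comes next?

qgxgwx

The successor of qgxgww increments the rightmost position that isn't already x and resets every position after it to q.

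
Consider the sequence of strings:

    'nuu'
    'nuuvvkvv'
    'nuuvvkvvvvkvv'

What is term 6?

The strings grow by a fixed suffix vvkvv each time.
From nuuvvkvvvvkvv, 3 further steps: nuuvvkvvvvkvv → nuuvvkvvvvkvvvvkvv → nuuvvkvvvvkvvvvkvvvvkvv → (answer).

nuuvvkvvvvkvvvvkvvvvkvvvvkvv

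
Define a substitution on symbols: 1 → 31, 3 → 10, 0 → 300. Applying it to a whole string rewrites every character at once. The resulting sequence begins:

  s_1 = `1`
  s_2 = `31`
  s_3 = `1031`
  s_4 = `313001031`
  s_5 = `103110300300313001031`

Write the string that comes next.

313001031313001030030010300300103110300300313001031

Replace each of the 21 characters of 103110300300313001031 in place — 31 300 10 31 31 300 10 300 300 10 300 300 10 31 10 300 300 31 300 10 31 — and concatenate.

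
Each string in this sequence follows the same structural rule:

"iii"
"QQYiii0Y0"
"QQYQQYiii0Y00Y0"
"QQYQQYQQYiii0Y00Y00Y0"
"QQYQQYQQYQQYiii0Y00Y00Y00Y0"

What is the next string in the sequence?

Each term wraps the previous one in QQY on the left and 0Y0 on the right.
So the next term is QQY·QQYQQYQQYQQYiii0Y00Y00Y00Y0·0Y0.

QQYQQYQQYQQYQQYiii0Y00Y00Y00Y00Y0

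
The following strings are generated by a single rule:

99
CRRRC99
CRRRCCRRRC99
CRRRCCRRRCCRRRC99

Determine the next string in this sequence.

Every step adds CRRRC at the front: s(k+1) = CRRRC·s(k).
Applying this once more to CRRRCCRRRCCRRRC99:

CRRRCCRRRCCRRRCCRRRC99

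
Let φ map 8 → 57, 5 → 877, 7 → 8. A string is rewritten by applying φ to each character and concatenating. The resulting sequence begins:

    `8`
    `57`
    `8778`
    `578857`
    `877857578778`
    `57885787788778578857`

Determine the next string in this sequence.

877857578778578857578857877857578778

Applying the rule to each of the 20 symbols of 57885787788778578857 gives the pieces 877 8 57 57 877 8 57 8 8 57 57 8 8 57 877 8 57 57 877 8, which concatenate to the answer.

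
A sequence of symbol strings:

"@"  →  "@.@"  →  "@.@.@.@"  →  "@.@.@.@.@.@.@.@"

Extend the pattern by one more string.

@.@.@.@.@.@.@.@.@.@.@.@.@.@.@.@

s(k+1) = s(k)·.·s(k) — each term doubles the last with '.' between the halves.
So the next term is two copies of @.@.@.@.@.@.@.@ with '.' between the halves.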